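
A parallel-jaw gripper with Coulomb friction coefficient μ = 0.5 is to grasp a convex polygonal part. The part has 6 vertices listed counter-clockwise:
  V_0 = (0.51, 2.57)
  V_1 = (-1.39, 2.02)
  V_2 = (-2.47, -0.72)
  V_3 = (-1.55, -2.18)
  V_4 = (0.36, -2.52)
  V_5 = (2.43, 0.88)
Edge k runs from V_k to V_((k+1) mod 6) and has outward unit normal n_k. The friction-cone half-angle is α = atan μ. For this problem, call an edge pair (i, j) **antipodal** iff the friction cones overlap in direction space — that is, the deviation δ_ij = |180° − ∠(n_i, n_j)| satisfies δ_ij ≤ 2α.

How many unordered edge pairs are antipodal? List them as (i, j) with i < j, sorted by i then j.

count = 5; pairs: (0,3), (0,4), (1,4), (2,5), (3,5)

α = atan 0.5 = 26.57°;  2α = 53.13°
n_0 = (-0.2781, +0.9606)
n_1 = (-0.9303, +0.3667)
n_2 = (-0.8460, -0.5331)
n_3 = (-0.1753, -0.9845)
n_4 = (+0.8542, -0.5200)
n_5 = (+0.6607, +0.7506)
  (0,1): δ = 127.66°  ·
  (0,2): δ = 73.93°  ·
  (0,3): δ = 26.24°  ✓
  (0,4): δ = 42.52°  ✓
  (0,5): δ = 122.50°  ·
  (1,2): δ = 126.27°  ·
  (1,3): δ = 78.58°  ·
  (1,4): δ = 9.82°  ✓
  (1,5): δ = 70.16°  ·
  (2,3): δ = 132.31°  ·
  (2,4): δ = 63.55°  ·
  (2,5): δ = 16.43°  ✓
  (3,4): δ = 111.24°  ·
  (3,5): δ = 31.26°  ✓
  (4,5): δ = 100.02°  ·
antipodal pairs: 5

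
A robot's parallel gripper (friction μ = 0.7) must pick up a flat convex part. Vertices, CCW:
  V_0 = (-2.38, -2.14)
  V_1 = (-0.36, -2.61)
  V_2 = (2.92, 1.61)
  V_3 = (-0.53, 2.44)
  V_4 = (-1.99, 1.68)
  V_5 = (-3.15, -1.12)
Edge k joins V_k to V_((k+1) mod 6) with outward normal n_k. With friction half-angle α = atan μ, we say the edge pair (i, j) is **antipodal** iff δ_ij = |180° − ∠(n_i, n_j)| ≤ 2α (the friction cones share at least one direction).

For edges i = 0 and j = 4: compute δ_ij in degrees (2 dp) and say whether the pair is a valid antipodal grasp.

δ = 80.59°, invalid

α = atan 0.7 = 34.99°;  2α = 69.98°
edge 0: e_0 = (+2.02, -0.47);  n_0 = (-0.2266, -0.9740)
edge 4: e_4 = (-1.16, -2.80);  n_4 = (-0.9239, +0.3827)
∠(n_0, n_4) = 99.41°
δ = |180° − 99.41°| = 80.59°
80.59° > 2α = 69.98°  →  invalid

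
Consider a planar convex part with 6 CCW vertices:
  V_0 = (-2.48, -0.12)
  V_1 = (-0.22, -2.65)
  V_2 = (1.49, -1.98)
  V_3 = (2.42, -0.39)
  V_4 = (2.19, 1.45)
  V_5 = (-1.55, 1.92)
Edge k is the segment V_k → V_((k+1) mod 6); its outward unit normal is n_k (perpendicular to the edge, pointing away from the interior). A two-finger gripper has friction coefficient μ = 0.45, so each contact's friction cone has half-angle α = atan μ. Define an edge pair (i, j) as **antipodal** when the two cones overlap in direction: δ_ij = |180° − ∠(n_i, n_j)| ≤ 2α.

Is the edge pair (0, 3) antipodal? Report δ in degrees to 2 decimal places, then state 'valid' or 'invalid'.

α = atan 0.45 = 24.23°;  2α = 48.46°
edge 0: e_0 = (+2.26, -2.53);  n_0 = (-0.7458, -0.6662)
edge 3: e_3 = (-0.23, +1.84);  n_3 = (+0.9923, +0.1240)
∠(n_0, n_3) = 145.35°
δ = |180° − 145.35°| = 34.65°
34.65° ≤ 2α = 48.46°  →  valid

δ = 34.65°, valid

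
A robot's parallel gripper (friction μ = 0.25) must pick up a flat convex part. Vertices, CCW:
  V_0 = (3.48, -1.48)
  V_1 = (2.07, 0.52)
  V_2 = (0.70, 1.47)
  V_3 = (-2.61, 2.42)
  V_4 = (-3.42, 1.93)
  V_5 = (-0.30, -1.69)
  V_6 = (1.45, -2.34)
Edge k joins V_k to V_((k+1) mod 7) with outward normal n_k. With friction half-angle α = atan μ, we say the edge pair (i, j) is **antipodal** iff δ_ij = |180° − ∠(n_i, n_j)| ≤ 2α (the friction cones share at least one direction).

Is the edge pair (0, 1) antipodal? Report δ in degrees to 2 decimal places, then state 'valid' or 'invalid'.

α = atan 0.25 = 14.04°;  2α = 28.07°
edge 0: e_0 = (-1.41, +2.00);  n_0 = (+0.8173, +0.5762)
edge 1: e_1 = (-1.37, +0.95);  n_1 = (+0.5698, +0.8218)
∠(n_0, n_1) = 20.08°
δ = |180° − 20.08°| = 159.92°
159.92° > 2α = 28.07°  →  invalid

δ = 159.92°, invalid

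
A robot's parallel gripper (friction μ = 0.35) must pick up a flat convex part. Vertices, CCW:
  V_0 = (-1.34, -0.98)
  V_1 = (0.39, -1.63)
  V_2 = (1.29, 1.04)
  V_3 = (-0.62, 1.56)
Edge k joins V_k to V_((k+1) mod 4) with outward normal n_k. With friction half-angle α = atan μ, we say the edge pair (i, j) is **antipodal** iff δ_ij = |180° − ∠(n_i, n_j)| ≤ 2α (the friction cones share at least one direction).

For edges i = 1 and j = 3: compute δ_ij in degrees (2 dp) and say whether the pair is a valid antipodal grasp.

δ = 2.80°, valid

α = atan 0.35 = 19.29°;  2α = 38.58°
edge 1: e_1 = (+0.90, +2.67);  n_1 = (+0.9476, -0.3194)
edge 3: e_3 = (-0.72, -2.54);  n_3 = (-0.9621, +0.2727)
∠(n_1, n_3) = 177.20°
δ = |180° − 177.20°| = 2.80°
2.80° ≤ 2α = 38.58°  →  valid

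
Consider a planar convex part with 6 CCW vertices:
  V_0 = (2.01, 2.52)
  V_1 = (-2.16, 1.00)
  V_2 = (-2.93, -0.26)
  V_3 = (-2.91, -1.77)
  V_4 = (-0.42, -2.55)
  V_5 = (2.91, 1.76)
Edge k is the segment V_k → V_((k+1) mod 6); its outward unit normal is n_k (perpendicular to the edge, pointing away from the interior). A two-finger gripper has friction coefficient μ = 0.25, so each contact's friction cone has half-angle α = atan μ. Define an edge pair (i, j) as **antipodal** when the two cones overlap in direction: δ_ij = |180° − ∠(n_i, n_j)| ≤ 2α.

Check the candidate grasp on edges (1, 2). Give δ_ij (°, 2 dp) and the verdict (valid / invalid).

α = atan 0.25 = 14.04°;  2α = 28.07°
edge 1: e_1 = (-0.77, -1.26);  n_1 = (-0.8533, +0.5215)
edge 2: e_2 = (+0.02, -1.51);  n_2 = (-0.9999, -0.0132)
∠(n_1, n_2) = 32.19°
δ = |180° − 32.19°| = 147.81°
147.81° > 2α = 28.07°  →  invalid

δ = 147.81°, invalid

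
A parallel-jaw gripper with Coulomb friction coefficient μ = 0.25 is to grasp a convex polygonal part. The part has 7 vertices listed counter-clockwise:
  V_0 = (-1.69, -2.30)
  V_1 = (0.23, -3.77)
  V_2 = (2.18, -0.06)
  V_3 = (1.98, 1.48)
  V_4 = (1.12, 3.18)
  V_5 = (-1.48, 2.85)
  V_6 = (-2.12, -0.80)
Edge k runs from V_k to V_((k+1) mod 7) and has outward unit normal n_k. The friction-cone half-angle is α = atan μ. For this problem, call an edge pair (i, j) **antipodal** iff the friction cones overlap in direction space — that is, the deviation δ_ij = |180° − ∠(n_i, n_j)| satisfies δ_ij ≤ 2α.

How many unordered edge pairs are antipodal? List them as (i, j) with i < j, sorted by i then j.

α = atan 0.25 = 14.04°;  2α = 28.07°
n_0 = (-0.6079, -0.7940)
n_1 = (+0.8852, -0.4653)
n_2 = (+0.9917, +0.1288)
n_3 = (+0.8923, +0.4514)
n_4 = (-0.1259, +0.9920)
n_5 = (-0.9850, +0.1727)
n_6 = (-0.9613, -0.2756)
  (0,1): δ = 80.29°  ·
  (0,2): δ = 45.16°  ·
  (0,3): δ = 25.73°  ✓
  (0,4): δ = 44.67°  ·
  (0,5): δ = 117.49°  ·
  (0,6): δ = 143.43°  ·
  (1,2): δ = 144.87°  ·
  (1,3): δ = 125.44°  ·
  (1,4): δ = 55.04°  ·
  (1,5): δ = 17.78°  ✓
  (1,6): δ = 43.72°  ·
  (2,3): δ = 160.57°  ·
  (2,4): δ = 90.17°  ·
  (2,5): δ = 17.34°  ✓
  (2,6): δ = 8.60°  ✓
  (3,4): δ = 109.60°  ·
  (3,5): δ = 36.78°  ·
  (3,6): δ = 10.84°  ✓
  (4,5): δ = 107.18°  ·
  (4,6): δ = 81.24°  ·
  (5,6): δ = 154.06°  ·
antipodal pairs: 5

count = 5; pairs: (0,3), (1,5), (2,5), (2,6), (3,6)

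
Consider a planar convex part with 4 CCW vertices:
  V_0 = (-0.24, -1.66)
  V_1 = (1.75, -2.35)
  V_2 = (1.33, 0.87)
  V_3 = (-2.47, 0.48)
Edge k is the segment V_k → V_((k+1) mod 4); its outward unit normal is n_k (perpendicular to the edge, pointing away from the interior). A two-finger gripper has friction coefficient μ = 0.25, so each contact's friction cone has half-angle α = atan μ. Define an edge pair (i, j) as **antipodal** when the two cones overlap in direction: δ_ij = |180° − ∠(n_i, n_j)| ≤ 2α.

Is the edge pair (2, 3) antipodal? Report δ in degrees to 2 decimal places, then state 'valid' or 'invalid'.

δ = 49.68°, invalid

α = atan 0.25 = 14.04°;  2α = 28.07°
edge 2: e_2 = (-3.80, -0.39);  n_2 = (-0.1021, +0.9948)
edge 3: e_3 = (+2.23, -2.14);  n_3 = (-0.6924, -0.7215)
∠(n_2, n_3) = 130.32°
δ = |180° − 130.32°| = 49.68°
49.68° > 2α = 28.07°  →  invalid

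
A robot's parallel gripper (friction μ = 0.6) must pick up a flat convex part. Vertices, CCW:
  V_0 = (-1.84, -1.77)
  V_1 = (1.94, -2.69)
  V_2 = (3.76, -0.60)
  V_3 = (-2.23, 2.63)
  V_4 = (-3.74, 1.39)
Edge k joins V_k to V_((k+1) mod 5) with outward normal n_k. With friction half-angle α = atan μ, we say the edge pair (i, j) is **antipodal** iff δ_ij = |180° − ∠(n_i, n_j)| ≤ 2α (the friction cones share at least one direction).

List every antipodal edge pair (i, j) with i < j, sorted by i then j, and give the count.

α = atan 0.6 = 30.96°;  2α = 61.93°
n_0 = (-0.2365, -0.9716)
n_1 = (+0.7541, -0.6567)
n_2 = (+0.4746, +0.8802)
n_3 = (-0.6346, +0.7728)
n_4 = (-0.8570, -0.5153)
  (0,1): δ = 117.37°  ·
  (0,2): δ = 14.66°  ✓
  (0,3): δ = 53.07°  ✓
  (0,4): δ = 134.70°  ·
  (1,2): δ = 77.29°  ·
  (1,3): δ = 9.56°  ✓
  (1,4): δ = 72.07°  ·
  (2,3): δ = 112.27°  ·
  (2,4): δ = 30.65°  ✓
  (3,4): δ = 98.38°  ·
antipodal pairs: 4

count = 4; pairs: (0,2), (0,3), (1,3), (2,4)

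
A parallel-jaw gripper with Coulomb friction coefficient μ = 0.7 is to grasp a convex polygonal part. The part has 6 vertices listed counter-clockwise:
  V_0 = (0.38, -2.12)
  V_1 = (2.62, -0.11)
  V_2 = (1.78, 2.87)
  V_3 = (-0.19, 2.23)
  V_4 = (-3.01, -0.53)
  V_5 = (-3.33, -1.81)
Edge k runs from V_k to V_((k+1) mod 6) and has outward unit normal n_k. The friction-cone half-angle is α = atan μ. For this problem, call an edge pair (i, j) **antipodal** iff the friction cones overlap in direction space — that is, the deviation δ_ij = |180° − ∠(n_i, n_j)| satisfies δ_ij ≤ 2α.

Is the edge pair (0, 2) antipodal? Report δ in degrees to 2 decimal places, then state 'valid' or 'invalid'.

δ = 23.90°, valid

α = atan 0.7 = 34.99°;  2α = 69.98°
edge 0: e_0 = (+2.24, +2.01);  n_0 = (+0.6679, -0.7443)
edge 2: e_2 = (-1.97, -0.64);  n_2 = (-0.3090, +0.9511)
∠(n_0, n_2) = 156.10°
δ = |180° − 156.10°| = 23.90°
23.90° ≤ 2α = 69.98°  →  valid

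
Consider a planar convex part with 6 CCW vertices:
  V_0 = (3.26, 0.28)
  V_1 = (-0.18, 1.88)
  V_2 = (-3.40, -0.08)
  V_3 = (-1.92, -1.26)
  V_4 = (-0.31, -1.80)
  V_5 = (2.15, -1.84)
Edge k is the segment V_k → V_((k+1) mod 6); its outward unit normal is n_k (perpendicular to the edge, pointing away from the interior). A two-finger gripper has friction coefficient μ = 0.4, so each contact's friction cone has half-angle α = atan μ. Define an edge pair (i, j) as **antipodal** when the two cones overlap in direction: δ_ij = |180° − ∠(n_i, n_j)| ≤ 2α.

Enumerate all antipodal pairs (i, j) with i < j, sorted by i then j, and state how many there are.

count = 5; pairs: (0,2), (0,3), (0,4), (1,4), (1,5)

α = atan 0.4 = 21.80°;  2α = 43.60°
n_0 = (+0.4217, +0.9067)
n_1 = (-0.5199, +0.8542)
n_2 = (-0.6234, -0.7819)
n_3 = (-0.3180, -0.9481)
n_4 = (-0.0163, -0.9999)
n_5 = (+0.8859, -0.4639)
  (0,1): δ = 123.73°  ·
  (0,2): δ = 13.62°  ✓
  (0,3): δ = 6.40°  ✓
  (0,4): δ = 24.01°  ✓
  (0,5): δ = 87.31°  ·
  (1,2): δ = 69.89°  ·
  (1,3): δ = 49.87°  ·
  (1,4): δ = 32.26°  ✓
  (1,5): δ = 31.04°  ✓
  (2,3): δ = 159.98°  ·
  (2,4): δ = 142.37°  ·
  (2,5): δ = 79.07°  ·
  (3,4): δ = 162.39°  ·
  (3,5): δ = 99.09°  ·
  (4,5): δ = 116.70°  ·
antipodal pairs: 5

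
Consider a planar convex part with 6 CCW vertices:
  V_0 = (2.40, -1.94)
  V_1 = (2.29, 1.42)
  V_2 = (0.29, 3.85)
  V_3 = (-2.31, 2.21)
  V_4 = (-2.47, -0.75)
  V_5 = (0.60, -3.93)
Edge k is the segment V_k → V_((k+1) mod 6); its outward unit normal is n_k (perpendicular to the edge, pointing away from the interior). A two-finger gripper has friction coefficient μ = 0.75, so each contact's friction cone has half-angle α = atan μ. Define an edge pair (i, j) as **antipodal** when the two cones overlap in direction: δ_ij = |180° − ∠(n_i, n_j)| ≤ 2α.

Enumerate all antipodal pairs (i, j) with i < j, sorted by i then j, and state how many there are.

α = atan 0.75 = 36.87°;  2α = 73.74°
n_0 = (+0.9995, +0.0327)
n_1 = (+0.7721, +0.6355)
n_2 = (-0.5335, +0.8458)
n_3 = (-0.9985, +0.0540)
n_4 = (-0.7194, -0.6946)
n_5 = (+0.7416, -0.6708)
  (0,1): δ = 142.42°  ·
  (0,2): δ = 59.63°  ✓
  (0,3): δ = 4.97°  ✓
  (0,4): δ = 42.12°  ✓
  (0,5): δ = 135.99°  ·
  (1,2): δ = 97.21°  ·
  (1,3): δ = 42.55°  ✓
  (1,4): δ = 4.54°  ✓
  (1,5): δ = 98.41°  ·
  (2,3): δ = 125.34°  ·
  (2,4): δ = 78.25°  ·
  (2,5): δ = 15.63°  ✓
  (3,4): δ = 132.91°  ·
  (3,5): δ = 39.04°  ✓
  (4,5): δ = 86.12°  ·
antipodal pairs: 7

count = 7; pairs: (0,2), (0,3), (0,4), (1,3), (1,4), (2,5), (3,5)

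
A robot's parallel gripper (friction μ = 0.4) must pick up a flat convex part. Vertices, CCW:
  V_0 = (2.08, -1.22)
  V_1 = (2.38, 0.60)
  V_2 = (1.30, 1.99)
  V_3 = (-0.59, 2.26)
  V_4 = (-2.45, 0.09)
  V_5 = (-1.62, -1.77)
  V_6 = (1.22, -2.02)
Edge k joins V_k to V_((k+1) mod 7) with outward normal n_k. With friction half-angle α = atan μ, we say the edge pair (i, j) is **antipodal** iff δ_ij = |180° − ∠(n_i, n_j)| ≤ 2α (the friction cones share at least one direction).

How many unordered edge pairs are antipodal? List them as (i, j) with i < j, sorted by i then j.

count = 5; pairs: (0,3), (0,4), (1,4), (2,5), (3,6)

α = atan 0.4 = 21.80°;  2α = 43.60°
n_0 = (+0.9867, -0.1626)
n_1 = (+0.7897, +0.6135)
n_2 = (+0.1414, +0.9899)
n_3 = (-0.7593, +0.6508)
n_4 = (-0.9132, -0.4075)
n_5 = (-0.0877, -0.9961)
n_6 = (+0.6811, -0.7322)
  (0,1): δ = 132.79°  ·
  (0,2): δ = 88.77°  ·
  (0,3): δ = 31.24°  ✓
  (0,4): δ = 33.41°  ✓
  (0,5): δ = 94.33°  ·
  (0,6): δ = 142.29°  ·
  (1,2): δ = 135.98°  ·
  (1,3): δ = 78.45°  ·
  (1,4): δ = 13.80°  ✓
  (1,5): δ = 47.12°  ·
  (1,6): δ = 95.08°  ·
  (2,3): δ = 122.47°  ·
  (2,4): δ = 57.82°  ·
  (2,5): δ = 3.10°  ✓
  (2,6): δ = 51.06°  ·
  (3,4): δ = 115.35°  ·
  (3,5): δ = 54.43°  ·
  (3,6): δ = 6.47°  ✓
  (4,5): δ = 119.08°  ·
  (4,6): δ = 71.12°  ·
  (5,6): δ = 132.04°  ·
antipodal pairs: 5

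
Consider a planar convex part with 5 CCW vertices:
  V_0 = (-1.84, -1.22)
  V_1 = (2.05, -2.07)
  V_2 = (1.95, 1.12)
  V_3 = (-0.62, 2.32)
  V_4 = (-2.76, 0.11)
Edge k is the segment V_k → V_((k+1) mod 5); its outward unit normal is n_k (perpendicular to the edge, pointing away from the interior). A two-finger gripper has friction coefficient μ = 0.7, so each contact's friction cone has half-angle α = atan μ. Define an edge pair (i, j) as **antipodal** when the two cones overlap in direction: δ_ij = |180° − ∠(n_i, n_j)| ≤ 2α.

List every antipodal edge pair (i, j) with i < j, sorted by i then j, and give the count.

α = atan 0.7 = 34.99°;  2α = 69.98°
n_0 = (-0.2135, -0.9769)
n_1 = (+0.9995, +0.0313)
n_2 = (+0.4231, +0.9061)
n_3 = (-0.7184, +0.6956)
n_4 = (-0.8224, -0.5689)
  (0,1): δ = 75.88°  ·
  (0,2): δ = 12.70°  ✓
  (0,3): δ = 58.25°  ✓
  (0,4): δ = 137.00°  ·
  (1,2): δ = 116.82°  ·
  (1,3): δ = 45.87°  ✓
  (1,4): δ = 32.88°  ✓
  (2,3): δ = 109.05°  ·
  (2,4): δ = 30.30°  ✓
  (3,4): δ = 101.25°  ·
antipodal pairs: 5

count = 5; pairs: (0,2), (0,3), (1,3), (1,4), (2,4)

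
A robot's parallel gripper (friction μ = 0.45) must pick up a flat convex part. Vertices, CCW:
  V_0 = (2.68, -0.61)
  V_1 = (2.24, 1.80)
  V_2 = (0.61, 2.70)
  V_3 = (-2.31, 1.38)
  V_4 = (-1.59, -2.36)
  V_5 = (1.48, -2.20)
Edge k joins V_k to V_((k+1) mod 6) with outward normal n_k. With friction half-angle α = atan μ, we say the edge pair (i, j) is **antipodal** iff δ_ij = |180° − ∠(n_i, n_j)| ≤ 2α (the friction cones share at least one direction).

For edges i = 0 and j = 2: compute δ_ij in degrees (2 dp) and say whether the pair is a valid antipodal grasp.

δ = 76.02°, invalid

α = atan 0.45 = 24.23°;  2α = 48.46°
edge 0: e_0 = (-0.44, +2.41);  n_0 = (+0.9837, +0.1796)
edge 2: e_2 = (-2.92, -1.32);  n_2 = (-0.4119, +0.9112)
∠(n_0, n_2) = 103.98°
δ = |180° − 103.98°| = 76.02°
76.02° > 2α = 48.46°  →  invalid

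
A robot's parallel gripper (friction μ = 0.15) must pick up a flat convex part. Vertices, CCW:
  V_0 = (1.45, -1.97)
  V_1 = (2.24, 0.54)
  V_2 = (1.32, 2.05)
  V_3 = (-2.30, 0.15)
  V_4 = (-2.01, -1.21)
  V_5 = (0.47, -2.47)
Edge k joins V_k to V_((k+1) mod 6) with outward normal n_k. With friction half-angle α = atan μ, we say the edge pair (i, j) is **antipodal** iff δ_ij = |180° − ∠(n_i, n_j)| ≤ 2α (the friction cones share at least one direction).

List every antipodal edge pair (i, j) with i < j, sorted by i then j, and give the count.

count = 1; pairs: (2,5)

α = atan 0.15 = 8.53°;  2α = 17.06°
n_0 = (+0.9539, -0.3002)
n_1 = (+0.8540, +0.5203)
n_2 = (-0.4647, +0.8854)
n_3 = (-0.9780, -0.2085)
n_4 = (-0.4530, -0.8915)
n_5 = (+0.4545, -0.8908)
  (0,1): δ = 131.18°  ·
  (0,2): δ = 44.84°  ·
  (0,3): δ = 29.51°  ·
  (0,4): δ = 80.54°  ·
  (0,5): δ = 134.50°  ·
  (1,2): δ = 93.66°  ·
  (1,3): δ = 19.32°  ·
  (1,4): δ = 31.71°  ·
  (1,5): δ = 85.68°  ·
  (2,3): δ = 105.66°  ·
  (2,4): δ = 54.63°  ·
  (2,5): δ = 0.66°  ✓
  (3,4): δ = 128.97°  ·
  (3,5): δ = 75.01°  ·
  (4,5): δ = 126.04°  ·
antipodal pairs: 1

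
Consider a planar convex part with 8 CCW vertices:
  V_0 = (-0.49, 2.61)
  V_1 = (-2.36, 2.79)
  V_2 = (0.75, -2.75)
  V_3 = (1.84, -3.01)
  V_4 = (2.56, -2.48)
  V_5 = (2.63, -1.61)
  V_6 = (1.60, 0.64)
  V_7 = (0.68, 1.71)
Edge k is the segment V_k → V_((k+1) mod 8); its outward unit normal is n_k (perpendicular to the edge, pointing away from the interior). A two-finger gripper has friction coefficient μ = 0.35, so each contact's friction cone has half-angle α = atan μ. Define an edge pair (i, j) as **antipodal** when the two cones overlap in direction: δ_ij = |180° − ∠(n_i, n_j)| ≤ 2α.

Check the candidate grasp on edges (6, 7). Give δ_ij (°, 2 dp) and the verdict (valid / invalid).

α = atan 0.35 = 19.29°;  2α = 38.58°
edge 6: e_6 = (-0.92, +1.07);  n_6 = (+0.7583, +0.6520)
edge 7: e_7 = (-1.17, +0.90);  n_7 = (+0.6097, +0.7926)
∠(n_6, n_7) = 11.74°
δ = |180° − 11.74°| = 168.26°
168.26° > 2α = 38.58°  →  invalid

δ = 168.26°, invalid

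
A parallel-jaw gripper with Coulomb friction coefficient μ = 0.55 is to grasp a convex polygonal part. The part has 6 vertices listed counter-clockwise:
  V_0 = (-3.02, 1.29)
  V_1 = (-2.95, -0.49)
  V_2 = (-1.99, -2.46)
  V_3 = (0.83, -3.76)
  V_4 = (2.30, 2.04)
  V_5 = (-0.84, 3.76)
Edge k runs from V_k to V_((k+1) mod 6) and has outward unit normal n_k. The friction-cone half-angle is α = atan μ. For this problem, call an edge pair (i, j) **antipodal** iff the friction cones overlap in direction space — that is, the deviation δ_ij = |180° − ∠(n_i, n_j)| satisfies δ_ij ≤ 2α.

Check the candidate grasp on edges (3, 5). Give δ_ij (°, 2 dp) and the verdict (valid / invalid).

α = atan 0.55 = 28.81°;  2α = 57.62°
edge 3: e_3 = (+1.47, +5.80);  n_3 = (+0.9694, -0.2457)
edge 5: e_5 = (-2.18, -2.47);  n_5 = (-0.7497, +0.6617)
∠(n_3, n_5) = 152.79°
δ = |180° − 152.79°| = 27.21°
27.21° ≤ 2α = 57.62°  →  valid

δ = 27.21°, valid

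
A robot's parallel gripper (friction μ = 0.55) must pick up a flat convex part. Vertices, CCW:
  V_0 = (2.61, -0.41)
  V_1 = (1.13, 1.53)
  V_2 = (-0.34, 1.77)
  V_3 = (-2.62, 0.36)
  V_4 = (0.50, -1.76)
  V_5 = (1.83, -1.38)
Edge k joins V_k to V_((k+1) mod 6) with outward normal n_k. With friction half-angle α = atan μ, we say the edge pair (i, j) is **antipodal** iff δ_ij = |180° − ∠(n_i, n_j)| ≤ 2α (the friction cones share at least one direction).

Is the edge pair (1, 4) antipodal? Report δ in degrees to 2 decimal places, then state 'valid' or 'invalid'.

δ = 25.22°, valid

α = atan 0.55 = 28.81°;  2α = 57.62°
edge 1: e_1 = (-1.47, +0.24);  n_1 = (+0.1611, +0.9869)
edge 4: e_4 = (+1.33, +0.38);  n_4 = (+0.2747, -0.9615)
∠(n_1, n_4) = 154.78°
δ = |180° − 154.78°| = 25.22°
25.22° ≤ 2α = 57.62°  →  valid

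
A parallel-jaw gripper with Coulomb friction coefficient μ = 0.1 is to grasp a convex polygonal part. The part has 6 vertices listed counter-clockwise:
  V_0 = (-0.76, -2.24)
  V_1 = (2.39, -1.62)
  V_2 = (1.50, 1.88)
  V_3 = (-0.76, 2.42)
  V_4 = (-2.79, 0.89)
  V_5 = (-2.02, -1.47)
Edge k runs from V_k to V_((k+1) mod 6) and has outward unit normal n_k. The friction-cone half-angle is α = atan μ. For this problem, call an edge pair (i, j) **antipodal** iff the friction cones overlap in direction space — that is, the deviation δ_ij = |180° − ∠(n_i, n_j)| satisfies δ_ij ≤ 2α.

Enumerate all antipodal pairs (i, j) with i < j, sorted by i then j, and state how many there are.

count = 1; pairs: (1,4)

α = atan 0.1 = 5.71°;  2α = 11.42°
n_0 = (+0.1931, -0.9812)
n_1 = (+0.9692, +0.2464)
n_2 = (+0.2324, +0.9726)
n_3 = (-0.6019, +0.7986)
n_4 = (-0.9507, -0.3102)
n_5 = (-0.5215, -0.8533)
  (0,1): δ = 86.87°  ·
  (0,2): δ = 24.57°  ·
  (0,3): δ = 25.87°  ·
  (0,4): δ = 96.94°  ·
  (0,5): δ = 137.44°  ·
  (1,2): δ = 117.71°  ·
  (1,3): δ = 67.26°  ·
  (1,4): δ = 3.80°  ✓
  (1,5): δ = 44.30°  ·
  (2,3): δ = 129.56°  ·
  (2,4): δ = 58.49°  ·
  (2,5): δ = 17.99°  ·
  (3,4): δ = 108.94°  ·
  (3,5): δ = 68.43°  ·
  (4,5): δ = 139.50°  ·
antipodal pairs: 1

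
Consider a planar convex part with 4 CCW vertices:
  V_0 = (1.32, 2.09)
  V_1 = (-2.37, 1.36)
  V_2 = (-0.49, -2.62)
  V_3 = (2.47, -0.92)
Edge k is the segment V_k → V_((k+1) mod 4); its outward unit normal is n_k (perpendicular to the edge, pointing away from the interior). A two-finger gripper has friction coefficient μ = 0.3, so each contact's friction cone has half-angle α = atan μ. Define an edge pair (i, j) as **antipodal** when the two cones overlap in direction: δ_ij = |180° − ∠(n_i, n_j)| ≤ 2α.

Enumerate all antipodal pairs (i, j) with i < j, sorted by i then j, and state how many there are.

α = atan 0.3 = 16.70°;  2α = 33.40°
n_0 = (-0.1941, +0.9810)
n_1 = (-0.9042, -0.4271)
n_2 = (+0.4980, -0.8672)
n_3 = (+0.9341, +0.3569)
  (0,1): δ = 75.91°  ·
  (0,2): δ = 18.68°  ✓
  (0,3): δ = 99.72°  ·
  (1,2): δ = 85.41°  ·
  (1,3): δ = 4.37°  ✓
  (2,3): δ = 98.96°  ·
antipodal pairs: 2

count = 2; pairs: (0,2), (1,3)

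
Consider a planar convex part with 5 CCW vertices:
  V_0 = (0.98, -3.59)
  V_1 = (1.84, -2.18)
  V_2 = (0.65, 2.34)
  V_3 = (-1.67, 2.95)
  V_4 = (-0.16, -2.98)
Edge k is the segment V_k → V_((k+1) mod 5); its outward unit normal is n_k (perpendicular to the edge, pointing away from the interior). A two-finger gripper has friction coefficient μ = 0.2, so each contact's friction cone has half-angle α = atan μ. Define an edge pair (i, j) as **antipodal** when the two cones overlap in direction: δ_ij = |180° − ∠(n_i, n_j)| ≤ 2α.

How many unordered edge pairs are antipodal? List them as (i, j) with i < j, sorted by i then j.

count = 2; pairs: (1,3), (2,4)

α = atan 0.2 = 11.31°;  2α = 22.62°
n_0 = (+0.8537, -0.5207)
n_1 = (+0.9670, +0.2546)
n_2 = (+0.2543, +0.9671)
n_3 = (-0.9691, -0.2468)
n_4 = (-0.4718, -0.8817)
  (0,1): δ = 133.87°  ·
  (0,2): δ = 73.35°  ·
  (0,3): δ = 45.67°  ·
  (0,4): δ = 93.23°  ·
  (1,2): δ = 119.48°  ·
  (1,3): δ = 0.46°  ✓
  (1,4): δ = 47.10°  ·
  (2,3): δ = 60.98°  ·
  (2,4): δ = 13.42°  ✓
  (3,4): δ = 132.44°  ·
antipodal pairs: 2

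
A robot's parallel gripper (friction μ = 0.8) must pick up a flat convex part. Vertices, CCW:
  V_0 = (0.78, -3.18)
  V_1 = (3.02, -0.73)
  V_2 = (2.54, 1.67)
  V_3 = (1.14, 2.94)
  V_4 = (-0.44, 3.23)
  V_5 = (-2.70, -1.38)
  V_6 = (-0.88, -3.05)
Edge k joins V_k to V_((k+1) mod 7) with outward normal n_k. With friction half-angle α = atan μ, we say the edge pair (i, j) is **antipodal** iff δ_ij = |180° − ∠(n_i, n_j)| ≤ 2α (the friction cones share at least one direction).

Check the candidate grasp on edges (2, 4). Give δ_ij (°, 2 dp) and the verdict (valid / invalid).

δ = 73.90°, valid

α = atan 0.8 = 38.66°;  2α = 77.32°
edge 2: e_2 = (-1.40, +1.27);  n_2 = (+0.6719, +0.7407)
edge 4: e_4 = (-2.26, -4.61);  n_4 = (-0.8979, +0.4402)
∠(n_2, n_4) = 106.10°
δ = |180° − 106.10°| = 73.90°
73.90° ≤ 2α = 77.32°  →  valid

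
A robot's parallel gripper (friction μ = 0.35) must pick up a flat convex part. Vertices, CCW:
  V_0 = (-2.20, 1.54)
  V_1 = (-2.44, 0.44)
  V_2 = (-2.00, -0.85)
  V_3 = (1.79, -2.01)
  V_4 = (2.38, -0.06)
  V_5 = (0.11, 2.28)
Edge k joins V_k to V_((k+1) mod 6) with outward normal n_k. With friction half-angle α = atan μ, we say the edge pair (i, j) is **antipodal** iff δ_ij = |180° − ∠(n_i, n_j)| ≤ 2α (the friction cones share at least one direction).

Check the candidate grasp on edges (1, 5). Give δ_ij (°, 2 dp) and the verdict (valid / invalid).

δ = 88.93°, invalid

α = atan 0.35 = 19.29°;  2α = 38.58°
edge 1: e_1 = (+0.44, -1.29);  n_1 = (-0.9465, -0.3228)
edge 5: e_5 = (-2.31, -0.74);  n_5 = (-0.3051, +0.9523)
∠(n_1, n_5) = 91.07°
δ = |180° − 91.07°| = 88.93°
88.93° > 2α = 38.58°  →  invalid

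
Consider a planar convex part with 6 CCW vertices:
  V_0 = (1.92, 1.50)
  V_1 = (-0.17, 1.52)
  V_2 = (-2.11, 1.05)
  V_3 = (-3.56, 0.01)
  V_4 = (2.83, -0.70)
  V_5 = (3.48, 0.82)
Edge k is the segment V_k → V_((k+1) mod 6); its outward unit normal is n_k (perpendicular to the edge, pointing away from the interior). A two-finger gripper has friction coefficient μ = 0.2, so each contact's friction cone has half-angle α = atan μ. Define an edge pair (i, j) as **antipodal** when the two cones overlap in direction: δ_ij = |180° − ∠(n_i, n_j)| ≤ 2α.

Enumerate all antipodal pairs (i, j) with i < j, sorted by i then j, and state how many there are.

count = 3; pairs: (0,3), (1,3), (3,5)

α = atan 0.2 = 11.31°;  2α = 22.62°
n_0 = (+0.0096, +1.0000)
n_1 = (-0.2355, +0.9719)
n_2 = (-0.5828, +0.8126)
n_3 = (-0.1104, -0.9939)
n_4 = (+0.9195, -0.3932)
n_5 = (+0.3996, +0.9167)
  (0,1): δ = 165.83°  ·
  (0,2): δ = 143.80°  ·
  (0,3): δ = 5.79°  ✓
  (0,4): δ = 67.40°  ·
  (0,5): δ = 157.00°  ·
  (1,2): δ = 157.97°  ·
  (1,3): δ = 19.96°  ✓
  (1,4): δ = 53.23°  ·
  (1,5): δ = 142.83°  ·
  (2,3): δ = 41.99°  ·
  (2,4): δ = 31.20°  ·
  (2,5): δ = 120.80°  ·
  (3,4): δ = 106.81°  ·
  (3,5): δ = 17.21°  ✓
  (4,5): δ = 90.40°  ·
antipodal pairs: 3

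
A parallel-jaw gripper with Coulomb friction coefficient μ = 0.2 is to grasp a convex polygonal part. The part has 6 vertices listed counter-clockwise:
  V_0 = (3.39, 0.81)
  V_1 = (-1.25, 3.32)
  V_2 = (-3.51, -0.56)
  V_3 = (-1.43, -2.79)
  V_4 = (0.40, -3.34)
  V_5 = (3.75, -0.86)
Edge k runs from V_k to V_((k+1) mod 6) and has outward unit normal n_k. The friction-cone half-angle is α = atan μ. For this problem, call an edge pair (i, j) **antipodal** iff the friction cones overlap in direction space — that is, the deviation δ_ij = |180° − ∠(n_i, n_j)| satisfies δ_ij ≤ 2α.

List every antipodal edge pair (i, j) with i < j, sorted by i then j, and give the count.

α = atan 0.2 = 11.31°;  2α = 22.62°
n_0 = (+0.4758, +0.8796)
n_1 = (-0.8641, +0.5033)
n_2 = (-0.7313, -0.6821)
n_3 = (-0.2878, -0.9577)
n_4 = (+0.5950, -0.8037)
n_5 = (+0.9775, +0.2107)
  (0,1): δ = 91.81°  ·
  (0,2): δ = 18.58°  ✓
  (0,3): δ = 11.68°  ✓
  (0,4): δ = 64.92°  ·
  (0,5): δ = 130.58°  ·
  (1,2): δ = 106.77°  ·
  (1,3): δ = 76.51°  ·
  (1,4): δ = 23.27°  ·
  (1,5): δ = 42.38°  ·
  (2,3): δ = 149.73°  ·
  (2,4): δ = 96.49°  ·
  (2,5): δ = 30.84°  ·
  (3,4): δ = 126.76°  ·
  (3,5): δ = 61.11°  ·
  (4,5): δ = 114.35°  ·
antipodal pairs: 2

count = 2; pairs: (0,2), (0,3)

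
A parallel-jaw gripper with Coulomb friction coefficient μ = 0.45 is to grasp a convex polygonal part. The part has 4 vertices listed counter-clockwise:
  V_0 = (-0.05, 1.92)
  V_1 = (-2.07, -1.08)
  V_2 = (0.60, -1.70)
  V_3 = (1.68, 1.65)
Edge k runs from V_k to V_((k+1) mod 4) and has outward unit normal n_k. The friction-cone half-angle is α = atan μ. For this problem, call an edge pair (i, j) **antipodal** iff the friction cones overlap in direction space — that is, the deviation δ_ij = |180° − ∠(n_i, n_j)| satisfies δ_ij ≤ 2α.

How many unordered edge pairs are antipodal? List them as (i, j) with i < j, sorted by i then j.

count = 2; pairs: (0,2), (1,3)

α = atan 0.45 = 24.23°;  2α = 48.46°
n_0 = (-0.8295, +0.5585)
n_1 = (-0.2262, -0.9741)
n_2 = (+0.9518, -0.3068)
n_3 = (+0.1542, +0.9880)
  (0,1): δ = 69.12°  ·
  (0,2): δ = 16.08°  ✓
  (0,3): δ = 115.08°  ·
  (1,2): δ = 94.80°  ·
  (1,3): δ = 4.20°  ✓
  (2,3): δ = 81.00°  ·
antipodal pairs: 2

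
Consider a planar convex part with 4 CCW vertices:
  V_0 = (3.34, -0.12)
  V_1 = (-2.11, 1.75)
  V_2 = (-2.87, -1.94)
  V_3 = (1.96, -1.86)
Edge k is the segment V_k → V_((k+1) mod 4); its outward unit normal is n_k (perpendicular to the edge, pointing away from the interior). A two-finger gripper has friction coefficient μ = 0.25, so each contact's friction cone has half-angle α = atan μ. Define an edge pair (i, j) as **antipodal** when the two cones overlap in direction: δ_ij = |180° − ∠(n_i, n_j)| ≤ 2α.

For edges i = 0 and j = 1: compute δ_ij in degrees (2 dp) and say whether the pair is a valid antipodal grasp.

α = atan 0.25 = 14.04°;  2α = 28.07°
edge 0: e_0 = (-5.45, +1.87);  n_0 = (+0.3245, +0.9459)
edge 1: e_1 = (-0.76, -3.69);  n_1 = (-0.9794, +0.2017)
∠(n_0, n_1) = 97.30°
δ = |180° − 97.30°| = 82.70°
82.70° > 2α = 28.07°  →  invalid

δ = 82.70°, invalid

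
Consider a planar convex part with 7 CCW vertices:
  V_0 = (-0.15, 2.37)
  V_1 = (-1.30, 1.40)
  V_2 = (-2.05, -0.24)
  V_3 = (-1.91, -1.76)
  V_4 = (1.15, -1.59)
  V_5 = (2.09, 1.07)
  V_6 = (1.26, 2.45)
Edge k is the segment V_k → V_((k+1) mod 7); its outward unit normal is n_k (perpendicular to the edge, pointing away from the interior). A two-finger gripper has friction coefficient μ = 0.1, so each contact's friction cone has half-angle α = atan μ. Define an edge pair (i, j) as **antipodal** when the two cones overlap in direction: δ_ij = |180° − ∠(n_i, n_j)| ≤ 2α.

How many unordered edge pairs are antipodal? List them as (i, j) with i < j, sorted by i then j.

α = atan 0.1 = 5.71°;  2α = 11.42°
n_0 = (-0.6447, +0.7644)
n_1 = (-0.9094, +0.4159)
n_2 = (-0.9958, -0.0917)
n_3 = (+0.0555, -0.9985)
n_4 = (+0.9429, -0.3332)
n_5 = (+0.8569, +0.5154)
n_6 = (-0.0566, +0.9984)
  (0,1): δ = 154.72°  ·
  (0,2): δ = 124.88°  ·
  (0,3): δ = 36.97°  ·
  (0,4): δ = 30.39°  ·
  (0,5): δ = 80.88°  ·
  (0,6): δ = 143.10°  ·
  (1,2): δ = 150.16°  ·
  (1,3): δ = 62.24°  ·
  (1,4): δ = 5.11°  ✓
  (1,5): δ = 55.60°  ·
  (1,6): δ = 117.82°  ·
  (2,3): δ = 92.08°  ·
  (2,4): δ = 24.72°  ·
  (2,5): δ = 25.76°  ·
  (2,6): δ = 87.98°  ·
  (3,4): δ = 112.64°  ·
  (3,5): δ = 62.16°  ·
  (3,6): δ = 0.07°  ✓
  (4,5): δ = 129.51°  ·
  (4,6): δ = 67.29°  ·
  (5,6): δ = 117.78°  ·
antipodal pairs: 2

count = 2; pairs: (1,4), (3,6)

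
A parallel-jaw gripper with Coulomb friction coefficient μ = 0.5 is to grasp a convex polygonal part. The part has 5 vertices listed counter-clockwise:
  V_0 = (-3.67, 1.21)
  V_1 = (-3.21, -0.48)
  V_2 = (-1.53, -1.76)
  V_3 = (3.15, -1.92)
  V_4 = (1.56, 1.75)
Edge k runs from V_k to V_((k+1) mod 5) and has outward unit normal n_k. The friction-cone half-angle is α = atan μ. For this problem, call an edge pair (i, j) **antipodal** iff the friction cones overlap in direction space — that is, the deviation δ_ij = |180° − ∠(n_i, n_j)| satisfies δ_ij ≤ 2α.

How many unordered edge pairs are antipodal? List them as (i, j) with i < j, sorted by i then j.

count = 4; pairs: (0,3), (1,3), (1,4), (2,4)

α = atan 0.5 = 26.57°;  2α = 53.13°
n_0 = (-0.9649, -0.2626)
n_1 = (-0.6060, -0.7954)
n_2 = (-0.0342, -0.9994)
n_3 = (+0.9176, +0.3975)
n_4 = (-0.1027, +0.9947)
  (0,1): δ = 142.53°  ·
  (0,2): δ = 107.18°  ·
  (0,3): δ = 8.20°  ✓
  (0,4): δ = 80.67°  ·
  (1,2): δ = 144.65°  ·
  (1,3): δ = 29.27°  ✓
  (1,4): δ = 43.20°  ✓
  (2,3): δ = 64.62°  ·
  (2,4): δ = 7.85°  ✓
  (3,4): δ = 107.53°  ·
antipodal pairs: 4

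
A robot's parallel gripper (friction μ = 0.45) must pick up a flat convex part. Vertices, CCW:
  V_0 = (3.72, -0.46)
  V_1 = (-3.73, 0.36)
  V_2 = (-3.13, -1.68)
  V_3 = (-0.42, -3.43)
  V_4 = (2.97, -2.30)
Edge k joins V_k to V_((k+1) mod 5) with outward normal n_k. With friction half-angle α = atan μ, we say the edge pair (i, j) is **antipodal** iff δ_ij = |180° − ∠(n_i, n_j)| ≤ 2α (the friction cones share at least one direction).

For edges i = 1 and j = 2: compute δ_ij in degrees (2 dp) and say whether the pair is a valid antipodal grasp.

δ = 139.24°, invalid

α = atan 0.45 = 24.23°;  2α = 48.46°
edge 1: e_1 = (+0.60, -2.04);  n_1 = (-0.9594, -0.2822)
edge 2: e_2 = (+2.71, -1.75);  n_2 = (-0.5425, -0.8401)
∠(n_1, n_2) = 40.76°
δ = |180° − 40.76°| = 139.24°
139.24° > 2α = 48.46°  →  invalid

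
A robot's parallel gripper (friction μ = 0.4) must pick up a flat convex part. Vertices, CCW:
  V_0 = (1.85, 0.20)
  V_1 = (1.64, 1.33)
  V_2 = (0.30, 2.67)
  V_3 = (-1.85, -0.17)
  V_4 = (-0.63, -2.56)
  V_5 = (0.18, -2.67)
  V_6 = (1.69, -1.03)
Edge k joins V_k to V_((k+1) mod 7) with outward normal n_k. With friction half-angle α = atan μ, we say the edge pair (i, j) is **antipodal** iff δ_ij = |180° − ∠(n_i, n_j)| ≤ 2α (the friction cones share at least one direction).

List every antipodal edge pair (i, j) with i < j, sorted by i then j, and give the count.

count = 6; pairs: (0,3), (1,3), (1,4), (2,5), (2,6), (3,6)

α = atan 0.4 = 21.80°;  2α = 43.60°
n_0 = (+0.9832, +0.1827)
n_1 = (+0.7071, +0.7071)
n_2 = (-0.7973, +0.6036)
n_3 = (-0.8907, -0.4547)
n_4 = (-0.1346, -0.9909)
n_5 = (+0.7357, -0.6773)
n_6 = (+0.9916, -0.1290)
  (0,1): δ = 145.53°  ·
  (0,2): δ = 47.66°  ·
  (0,3): δ = 16.51°  ✓
  (0,4): δ = 71.74°  ·
  (0,5): δ = 126.84°  ·
  (0,6): δ = 162.06°  ·
  (1,2): δ = 82.13°  ·
  (1,3): δ = 17.96°  ✓
  (1,4): δ = 37.27°  ✓
  (1,5): δ = 92.36°  ·
  (1,6): δ = 127.59°  ·
  (2,3): δ = 115.83°  ·
  (2,4): δ = 60.61°  ·
  (2,5): δ = 5.51°  ✓
  (2,6): δ = 29.72°  ✓
  (3,4): δ = 124.78°  ·
  (3,5): δ = 69.68°  ·
  (3,6): δ = 34.45°  ✓
  (4,5): δ = 124.90°  ·
  (4,6): δ = 89.68°  ·
  (5,6): δ = 144.77°  ·
antipodal pairs: 6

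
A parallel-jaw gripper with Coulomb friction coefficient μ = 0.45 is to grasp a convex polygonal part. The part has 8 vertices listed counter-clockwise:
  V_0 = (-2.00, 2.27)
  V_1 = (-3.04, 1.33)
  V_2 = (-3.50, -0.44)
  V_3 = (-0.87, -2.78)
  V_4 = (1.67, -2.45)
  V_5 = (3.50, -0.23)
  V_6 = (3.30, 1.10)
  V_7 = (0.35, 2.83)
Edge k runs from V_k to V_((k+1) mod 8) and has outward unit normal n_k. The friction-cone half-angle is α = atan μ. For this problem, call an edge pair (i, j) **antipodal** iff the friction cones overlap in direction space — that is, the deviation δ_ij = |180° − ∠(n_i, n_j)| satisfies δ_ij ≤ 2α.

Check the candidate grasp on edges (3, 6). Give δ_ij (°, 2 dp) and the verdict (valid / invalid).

δ = 37.79°, valid

α = atan 0.45 = 24.23°;  2α = 48.46°
edge 3: e_3 = (+2.54, +0.33);  n_3 = (+0.1288, -0.9917)
edge 6: e_6 = (-2.95, +1.73);  n_6 = (+0.5059, +0.8626)
∠(n_3, n_6) = 142.21°
δ = |180° − 142.21°| = 37.79°
37.79° ≤ 2α = 48.46°  →  valid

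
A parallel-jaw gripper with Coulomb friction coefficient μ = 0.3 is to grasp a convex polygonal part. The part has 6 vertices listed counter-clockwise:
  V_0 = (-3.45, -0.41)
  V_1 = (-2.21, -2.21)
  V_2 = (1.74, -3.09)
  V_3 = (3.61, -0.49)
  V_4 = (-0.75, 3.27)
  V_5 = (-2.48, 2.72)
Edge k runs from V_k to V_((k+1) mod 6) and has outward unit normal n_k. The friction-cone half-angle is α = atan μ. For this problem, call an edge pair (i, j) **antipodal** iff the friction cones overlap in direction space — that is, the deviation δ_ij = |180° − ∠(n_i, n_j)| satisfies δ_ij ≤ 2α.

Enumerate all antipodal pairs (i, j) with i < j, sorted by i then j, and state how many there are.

count = 4; pairs: (0,3), (1,3), (1,4), (2,5)

α = atan 0.3 = 16.70°;  2α = 33.40°
n_0 = (-0.8235, -0.5673)
n_1 = (-0.2175, -0.9761)
n_2 = (+0.8118, -0.5839)
n_3 = (+0.6531, +0.7573)
n_4 = (-0.3030, +0.9530)
n_5 = (-0.9552, +0.2960)
  (0,1): δ = 137.12°  ·
  (0,2): δ = 70.29°  ·
  (0,3): δ = 14.66°  ✓
  (0,4): δ = 73.07°  ·
  (0,5): δ = 128.22°  ·
  (1,2): δ = 113.17°  ·
  (1,3): δ = 28.21°  ✓
  (1,4): δ = 30.20°  ✓
  (1,5): δ = 85.34°  ·
  (2,3): δ = 95.05°  ·
  (2,4): δ = 36.64°  ·
  (2,5): δ = 18.51°  ✓
  (3,4): δ = 121.59°  ·
  (3,5): δ = 66.44°  ·
  (4,5): δ = 124.85°  ·
antipodal pairs: 4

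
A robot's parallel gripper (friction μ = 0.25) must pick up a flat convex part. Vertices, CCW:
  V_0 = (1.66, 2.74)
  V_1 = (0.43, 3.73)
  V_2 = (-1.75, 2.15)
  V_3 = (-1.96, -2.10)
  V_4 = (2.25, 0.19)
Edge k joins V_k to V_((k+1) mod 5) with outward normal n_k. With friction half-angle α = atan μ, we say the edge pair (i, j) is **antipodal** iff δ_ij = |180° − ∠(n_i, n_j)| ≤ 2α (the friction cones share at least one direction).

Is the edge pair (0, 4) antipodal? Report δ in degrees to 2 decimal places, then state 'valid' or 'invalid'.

α = atan 0.25 = 14.04°;  2α = 28.07°
edge 0: e_0 = (-1.23, +0.99);  n_0 = (+0.6270, +0.7790)
edge 4: e_4 = (-0.59, +2.55);  n_4 = (+0.9743, +0.2254)
∠(n_0, n_4) = 38.14°
δ = |180° − 38.14°| = 141.86°
141.86° > 2α = 28.07°  →  invalid

δ = 141.86°, invalid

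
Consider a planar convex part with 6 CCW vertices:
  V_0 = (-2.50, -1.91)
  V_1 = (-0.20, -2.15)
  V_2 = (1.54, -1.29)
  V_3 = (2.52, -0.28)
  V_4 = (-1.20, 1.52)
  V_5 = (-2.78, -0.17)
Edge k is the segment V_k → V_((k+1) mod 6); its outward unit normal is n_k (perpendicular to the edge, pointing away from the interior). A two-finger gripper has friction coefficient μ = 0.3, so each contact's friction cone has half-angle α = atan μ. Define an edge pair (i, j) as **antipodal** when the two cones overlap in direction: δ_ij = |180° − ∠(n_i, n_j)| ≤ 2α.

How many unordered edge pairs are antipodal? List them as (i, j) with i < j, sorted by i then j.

count = 3; pairs: (0,3), (1,4), (2,4)

α = atan 0.3 = 16.70°;  2α = 33.40°
n_0 = (-0.1038, -0.9946)
n_1 = (+0.4431, -0.8965)
n_2 = (+0.7177, -0.6964)
n_3 = (+0.4356, +0.9002)
n_4 = (-0.7305, +0.6829)
n_5 = (-0.9873, -0.1589)
  (0,1): δ = 147.74°  ·
  (0,2): δ = 128.18°  ·
  (0,3): δ = 19.86°  ✓
  (0,4): δ = 52.88°  ·
  (0,5): δ = 105.10°  ·
  (1,2): δ = 160.44°  ·
  (1,3): δ = 52.12°  ·
  (1,4): δ = 20.63°  ✓
  (1,5): δ = 72.84°  ·
  (2,3): δ = 71.68°  ·
  (2,4): δ = 1.06°  ✓
  (2,5): δ = 53.28°  ·
  (3,4): δ = 107.25°  ·
  (3,5): δ = 55.04°  ·
  (4,5): δ = 127.79°  ·
antipodal pairs: 3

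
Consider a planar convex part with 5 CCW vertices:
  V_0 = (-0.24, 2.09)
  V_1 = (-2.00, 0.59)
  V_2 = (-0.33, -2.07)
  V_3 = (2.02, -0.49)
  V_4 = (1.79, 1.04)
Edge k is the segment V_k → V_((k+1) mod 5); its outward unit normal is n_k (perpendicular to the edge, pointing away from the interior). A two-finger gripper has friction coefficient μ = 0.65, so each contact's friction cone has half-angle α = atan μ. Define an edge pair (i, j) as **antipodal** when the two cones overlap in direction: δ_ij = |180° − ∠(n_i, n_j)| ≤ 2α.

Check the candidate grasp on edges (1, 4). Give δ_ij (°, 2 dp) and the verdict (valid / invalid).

α = atan 0.65 = 33.02°;  2α = 66.05°
edge 1: e_1 = (+1.67, -2.66);  n_1 = (-0.8469, -0.5317)
edge 4: e_4 = (-2.03, +1.05);  n_4 = (+0.4594, +0.8882)
∠(n_1, n_4) = 149.47°
δ = |180° − 149.47°| = 30.53°
30.53° ≤ 2α = 66.05°  →  valid

δ = 30.53°, valid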